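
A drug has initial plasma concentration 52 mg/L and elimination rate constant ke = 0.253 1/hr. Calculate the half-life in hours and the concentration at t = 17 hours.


t_half = ln(2) / ke = 0.693147 / 0.253 = 2.74 hr
C(t) = C0 * exp(-ke*t) = 52 * exp(-0.253*17)
C(17) = 0.7049 mg/L


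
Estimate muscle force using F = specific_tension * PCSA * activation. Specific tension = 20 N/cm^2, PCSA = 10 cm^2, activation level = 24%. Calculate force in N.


F = sigma * PCSA * activation
F = 20 * 10 * 0.24
F = 48 N


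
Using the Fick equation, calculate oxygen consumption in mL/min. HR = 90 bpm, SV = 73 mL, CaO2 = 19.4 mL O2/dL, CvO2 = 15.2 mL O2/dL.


CO = HR*SV = 90*73/1000 = 6.57 L/min
a-v O2 diff = 19.4 - 15.2 = 4.2 mL/dL
VO2 = CO * (CaO2-CvO2) * 10 dL/L
VO2 = 6.57 * 4.2 * 10
VO2 = 275.9 mL/min


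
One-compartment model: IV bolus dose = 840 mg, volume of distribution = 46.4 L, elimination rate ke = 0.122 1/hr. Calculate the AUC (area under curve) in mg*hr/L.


C0 = Dose/Vd = 840/46.4 = 18.1034 mg/L
AUC = C0/ke = 18.1034/0.122
AUC = 148.4 mg*hr/L


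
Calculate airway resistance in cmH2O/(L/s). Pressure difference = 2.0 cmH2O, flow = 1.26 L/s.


R = dP / flow
R = 2.0 / 1.26
R = 1.587 cmH2O/(L/s)


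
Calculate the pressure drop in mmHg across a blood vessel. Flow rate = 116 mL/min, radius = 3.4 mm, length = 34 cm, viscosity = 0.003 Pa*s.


dP = 8*mu*L*Q / (pi*r^4)
Q = 116 mL/min = 1.93333e-06 m^3/s
dP = 37.5777 Pa = 37.5777 / 133.322 mmHg = 0.2819 mmHg


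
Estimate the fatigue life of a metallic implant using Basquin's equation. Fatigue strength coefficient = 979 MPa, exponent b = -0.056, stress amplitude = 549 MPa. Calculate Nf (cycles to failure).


sigma_a = sigma_f' * (2Nf)^b
2Nf = (sigma_a/sigma_f')^(1/b)
2Nf = (549/979)^(1/-0.056)
2Nf = 30612.518
Nf = 1.531e+04


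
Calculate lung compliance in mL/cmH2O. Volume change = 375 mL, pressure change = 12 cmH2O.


C = dV / dP
C = 375 / 12
C = 31.25 mL/cmH2O


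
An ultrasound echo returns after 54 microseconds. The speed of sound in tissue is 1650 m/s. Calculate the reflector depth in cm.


depth = c * t / 2
t = 54 us = 5.4000e-05 s
depth = 1650 * 5.4000e-05 / 2
depth = 0.04455 m = 4.455 cm


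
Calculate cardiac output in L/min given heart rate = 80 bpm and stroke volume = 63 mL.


CO = HR * SV
CO = 80 * 63 / 1000
CO = 5.04 L/min


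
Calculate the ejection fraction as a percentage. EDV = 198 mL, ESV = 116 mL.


SV = EDV - ESV = 198 - 116 = 82 mL
EF = SV/EDV * 100 = 82/198 * 100
EF = 41.41%


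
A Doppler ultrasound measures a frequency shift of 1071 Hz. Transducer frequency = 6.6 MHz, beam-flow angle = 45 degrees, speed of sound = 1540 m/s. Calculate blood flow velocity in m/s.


v = fd * c / (2 * f0 * cos(theta))
v = 1071 * 1540 / (2 * 6.6000e+06 * cos(45))
v = 0.1767 m/s


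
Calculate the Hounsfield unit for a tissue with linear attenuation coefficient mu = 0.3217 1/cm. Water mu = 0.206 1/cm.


HU = ((mu_tissue - mu_water) / mu_water) * 1000
HU = ((0.3217 - 0.206) / 0.206) * 1000
HU = 561.7


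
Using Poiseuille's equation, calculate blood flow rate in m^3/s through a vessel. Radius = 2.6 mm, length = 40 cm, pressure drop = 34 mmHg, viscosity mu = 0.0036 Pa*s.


Q = pi*r^4*dP / (8*mu*L)
r = 0.0026 m, L = 0.4 m
dP = 34 mmHg = 4532.948 Pa
Q = 5.6490e-05 m^3/s


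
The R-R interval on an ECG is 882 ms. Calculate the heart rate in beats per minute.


HR = 60 / RR_interval(s)
RR = 882 ms = 0.882 s
HR = 60 / 0.882 = 68.03 bpm


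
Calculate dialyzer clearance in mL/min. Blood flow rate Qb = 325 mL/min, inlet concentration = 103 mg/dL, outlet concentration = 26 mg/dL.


K = Qb * (Cb_in - Cb_out) / Cb_in
K = 325 * (103 - 26) / 103
K = 243 mL/min


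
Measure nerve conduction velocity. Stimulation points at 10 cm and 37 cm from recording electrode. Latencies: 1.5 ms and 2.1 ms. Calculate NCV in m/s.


Distance = (37 - 10) / 100 = 0.27 m
dt = (2.1 - 1.5) / 1000 = 6.0000e-04 s
NCV = dist / dt = 450 m/s


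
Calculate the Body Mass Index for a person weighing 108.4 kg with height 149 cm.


BMI = weight / height^2
height = 149 cm = 1.49 m
BMI = 108.4 / 1.49^2
BMI = 48.83 kg/m^2


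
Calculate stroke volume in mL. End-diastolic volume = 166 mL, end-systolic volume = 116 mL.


SV = EDV - ESV
SV = 166 - 116
SV = 50 mL


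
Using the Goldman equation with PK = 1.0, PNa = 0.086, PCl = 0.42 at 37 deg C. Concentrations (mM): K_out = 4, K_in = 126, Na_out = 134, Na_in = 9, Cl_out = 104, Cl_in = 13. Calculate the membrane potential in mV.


Vm = (RT/F)*ln((PK*Ko + PNa*Nao + PCl*Cli)/(PK*Ki + PNa*Nai + PCl*Clo))
Numer = 20.984, Denom = 170.454
Vm = -55.98 mV


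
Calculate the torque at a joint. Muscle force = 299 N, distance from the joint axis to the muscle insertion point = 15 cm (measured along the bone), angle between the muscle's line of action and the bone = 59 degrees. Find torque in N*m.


Torque = F * d * sin(theta)   (moment arm = d*sin(theta))
d = 15 cm = 0.15 m
Torque = 299 * 0.15 * sin(59)
Torque = 38.44 N*m


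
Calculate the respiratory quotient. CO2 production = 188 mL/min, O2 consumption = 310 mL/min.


RQ = VCO2 / VO2
RQ = 188 / 310
RQ = 0.6065


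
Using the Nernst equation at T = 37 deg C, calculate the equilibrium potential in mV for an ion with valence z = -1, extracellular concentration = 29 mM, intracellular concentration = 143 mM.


E = (RT/(zF)) * ln(C_out/C_in)
T = 37 + 273.15 = 310.15 K
E = (8.314 * 310.15 / (-1 * 96485)) * ln(29/143)
E = 42.64 mV


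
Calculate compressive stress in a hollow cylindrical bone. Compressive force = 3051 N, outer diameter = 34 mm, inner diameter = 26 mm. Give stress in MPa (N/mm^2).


A = pi*(r_o^2 - r_i^2)
r_o = 17 mm, r_i = 13 mm
A = 376.991 mm^2
sigma = F/A = 3051 / 376.991
sigma = 8.093 MPa


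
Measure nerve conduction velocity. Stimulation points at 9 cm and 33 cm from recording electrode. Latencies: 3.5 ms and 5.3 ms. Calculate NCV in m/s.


Distance = (33 - 9) / 100 = 0.24 m
dt = (5.3 - 3.5) / 1000 = 0.0018 s
NCV = dist / dt = 133.3 m/s


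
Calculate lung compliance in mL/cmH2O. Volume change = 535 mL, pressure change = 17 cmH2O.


C = dV / dP
C = 535 / 17
C = 31.47 mL/cmH2O


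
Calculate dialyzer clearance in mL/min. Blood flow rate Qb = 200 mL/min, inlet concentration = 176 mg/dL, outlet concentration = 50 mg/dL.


K = Qb * (Cb_in - Cb_out) / Cb_in
K = 200 * (176 - 50) / 176
K = 143.2 mL/min


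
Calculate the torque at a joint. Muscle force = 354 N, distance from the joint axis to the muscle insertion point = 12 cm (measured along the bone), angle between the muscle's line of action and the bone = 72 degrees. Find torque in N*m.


Torque = F * d * sin(theta)   (moment arm = d*sin(theta))
d = 12 cm = 0.12 m
Torque = 354 * 0.12 * sin(72)
Torque = 40.4 N*m


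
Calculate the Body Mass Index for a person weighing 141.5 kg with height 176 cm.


BMI = weight / height^2
height = 176 cm = 1.76 m
BMI = 141.5 / 1.76^2
BMI = 45.68 kg/m^2


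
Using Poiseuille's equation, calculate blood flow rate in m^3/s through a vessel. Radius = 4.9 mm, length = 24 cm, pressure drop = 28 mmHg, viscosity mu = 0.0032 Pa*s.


Q = pi*r^4*dP / (8*mu*L)
r = 0.0049 m, L = 0.24 m
dP = 28 mmHg = 3733.016 Pa
Q = 0.0011 m^3/s


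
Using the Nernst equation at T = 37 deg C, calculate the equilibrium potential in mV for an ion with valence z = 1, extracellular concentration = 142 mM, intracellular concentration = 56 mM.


E = (RT/(zF)) * ln(C_out/C_in)
T = 37 + 273.15 = 310.15 K
E = (8.314 * 310.15 / (1 * 96485)) * ln(142/56)
E = 24.87 mV


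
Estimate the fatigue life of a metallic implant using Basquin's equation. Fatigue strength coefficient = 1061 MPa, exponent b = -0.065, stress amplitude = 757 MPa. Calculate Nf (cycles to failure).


sigma_a = sigma_f' * (2Nf)^b
2Nf = (sigma_a/sigma_f')^(1/b)
2Nf = (757/1061)^(1/-0.065)
2Nf = 180.17091
Nf = 90.09


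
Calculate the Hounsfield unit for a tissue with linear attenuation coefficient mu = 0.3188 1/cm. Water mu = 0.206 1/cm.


HU = ((mu_tissue - mu_water) / mu_water) * 1000
HU = ((0.3188 - 0.206) / 0.206) * 1000
HU = 547.6


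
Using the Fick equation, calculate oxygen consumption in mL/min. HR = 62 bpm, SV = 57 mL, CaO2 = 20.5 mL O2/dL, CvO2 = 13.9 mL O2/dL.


CO = HR*SV = 62*57/1000 = 3.534 L/min
a-v O2 diff = 20.5 - 13.9 = 6.6 mL/dL
VO2 = CO * (CaO2-CvO2) * 10 dL/L
VO2 = 3.534 * 6.6 * 10
VO2 = 233.2 mL/min


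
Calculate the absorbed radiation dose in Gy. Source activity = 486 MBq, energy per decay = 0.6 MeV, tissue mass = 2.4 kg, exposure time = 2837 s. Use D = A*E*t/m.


A = 486 MBq = 4.8600e+08 Bq
E = 0.6 MeV = 9.612e-14 J
D = A*E*t/m = 4.8600e+08*9.612e-14*2837/2.4
D = 0.05522 Gy


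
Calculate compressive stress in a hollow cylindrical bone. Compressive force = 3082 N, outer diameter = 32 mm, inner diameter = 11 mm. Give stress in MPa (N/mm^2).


A = pi*(r_o^2 - r_i^2)
r_o = 16 mm, r_i = 5.5 mm
A = 709.215 mm^2
sigma = F/A = 3082 / 709.215
sigma = 4.346 MPa


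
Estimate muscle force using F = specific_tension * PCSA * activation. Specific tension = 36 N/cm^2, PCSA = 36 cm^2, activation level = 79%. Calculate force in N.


F = sigma * PCSA * activation
F = 36 * 36 * 0.79
F = 1024 N


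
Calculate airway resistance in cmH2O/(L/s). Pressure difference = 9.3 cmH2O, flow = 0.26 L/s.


R = dP / flow
R = 9.3 / 0.26
R = 35.77 cmH2O/(L/s)


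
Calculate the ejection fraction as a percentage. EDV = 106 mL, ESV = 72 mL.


SV = EDV - ESV = 106 - 72 = 34 mL
EF = SV/EDV * 100 = 34/106 * 100
EF = 32.08%


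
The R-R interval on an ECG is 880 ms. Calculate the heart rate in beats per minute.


HR = 60 / RR_interval(s)
RR = 880 ms = 0.88 s
HR = 60 / 0.88 = 68.18 bpm


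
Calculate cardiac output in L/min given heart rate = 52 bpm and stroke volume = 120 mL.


CO = HR * SV
CO = 52 * 120 / 1000
CO = 6.24 L/min


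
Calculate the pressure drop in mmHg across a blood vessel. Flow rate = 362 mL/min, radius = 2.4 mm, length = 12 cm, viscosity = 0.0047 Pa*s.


dP = 8*mu*L*Q / (pi*r^4)
Q = 362 mL/min = 6.03333e-06 m^3/s
dP = 261.175 Pa = 261.175 / 133.322 mmHg = 1.959 mmHg


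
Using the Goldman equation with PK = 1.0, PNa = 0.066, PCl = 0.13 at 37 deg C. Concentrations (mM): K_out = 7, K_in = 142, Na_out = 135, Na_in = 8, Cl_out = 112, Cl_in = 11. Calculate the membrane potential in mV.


Vm = (RT/F)*ln((PK*Ko + PNa*Nao + PCl*Cli)/(PK*Ki + PNa*Nai + PCl*Clo))
Numer = 17.34, Denom = 157.088
Vm = -58.9 mV


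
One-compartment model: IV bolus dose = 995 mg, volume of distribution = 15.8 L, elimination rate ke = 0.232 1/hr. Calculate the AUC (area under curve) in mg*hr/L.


C0 = Dose/Vd = 995/15.8 = 62.9747 mg/L
AUC = C0/ke = 62.9747/0.232
AUC = 271.4 mg*hr/L


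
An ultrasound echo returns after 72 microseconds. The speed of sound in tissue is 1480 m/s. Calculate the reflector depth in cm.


depth = c * t / 2
t = 72 us = 7.2000e-05 s
depth = 1480 * 7.2000e-05 / 2
depth = 0.05328 m = 5.328 cm


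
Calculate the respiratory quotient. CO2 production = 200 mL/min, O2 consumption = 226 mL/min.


RQ = VCO2 / VO2
RQ = 200 / 226
RQ = 0.885


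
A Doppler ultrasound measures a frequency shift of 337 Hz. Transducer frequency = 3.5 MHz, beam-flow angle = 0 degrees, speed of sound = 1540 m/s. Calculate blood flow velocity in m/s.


v = fd * c / (2 * f0 * cos(theta))
v = 337 * 1540 / (2 * 3.5000e+06 * cos(0))
v = 0.07414 m/s


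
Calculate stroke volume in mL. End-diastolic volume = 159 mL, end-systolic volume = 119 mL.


SV = EDV - ESV
SV = 159 - 119
SV = 40 mL


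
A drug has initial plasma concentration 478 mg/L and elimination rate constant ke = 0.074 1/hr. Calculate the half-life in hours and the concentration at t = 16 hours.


t_half = ln(2) / ke = 0.693147 / 0.074 = 9.367 hr
C(t) = C0 * exp(-ke*t) = 478 * exp(-0.074*16)
C(16) = 146.3 mg/L


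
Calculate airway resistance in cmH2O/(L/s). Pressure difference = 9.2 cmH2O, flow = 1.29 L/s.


R = dP / flow
R = 9.2 / 1.29
R = 7.132 cmH2O/(L/s)


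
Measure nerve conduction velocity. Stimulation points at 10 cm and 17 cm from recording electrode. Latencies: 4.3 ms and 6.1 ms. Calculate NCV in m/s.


Distance = (17 - 10) / 100 = 0.07 m
dt = (6.1 - 4.3) / 1000 = 0.0018 s
NCV = dist / dt = 38.89 m/s


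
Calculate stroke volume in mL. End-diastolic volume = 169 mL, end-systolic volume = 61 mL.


SV = EDV - ESV
SV = 169 - 61
SV = 108 mL


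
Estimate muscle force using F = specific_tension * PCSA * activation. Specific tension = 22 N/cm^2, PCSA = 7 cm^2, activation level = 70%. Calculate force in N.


F = sigma * PCSA * activation
F = 22 * 7 * 0.7
F = 107.8 N


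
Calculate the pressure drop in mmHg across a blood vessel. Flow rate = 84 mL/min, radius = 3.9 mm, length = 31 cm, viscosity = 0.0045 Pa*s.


dP = 8*mu*L*Q / (pi*r^4)
Q = 84 mL/min = 1.4e-06 m^3/s
dP = 21.4973 Pa = 21.4973 / 133.322 mmHg = 0.1612 mmHg


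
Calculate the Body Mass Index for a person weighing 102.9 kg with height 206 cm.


BMI = weight / height^2
height = 206 cm = 2.06 m
BMI = 102.9 / 2.06^2
BMI = 24.25 kg/m^2


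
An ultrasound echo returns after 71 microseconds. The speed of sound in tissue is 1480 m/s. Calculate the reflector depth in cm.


depth = c * t / 2
t = 71 us = 7.1000e-05 s
depth = 1480 * 7.1000e-05 / 2
depth = 0.05254 m = 5.254 cm


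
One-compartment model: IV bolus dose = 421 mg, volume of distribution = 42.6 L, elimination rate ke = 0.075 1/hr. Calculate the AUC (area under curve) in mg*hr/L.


C0 = Dose/Vd = 421/42.6 = 9.88263 mg/L
AUC = C0/ke = 9.88263/0.075
AUC = 131.8 mg*hr/L


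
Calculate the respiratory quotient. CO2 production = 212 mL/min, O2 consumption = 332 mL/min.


RQ = VCO2 / VO2
RQ = 212 / 332
RQ = 0.6386


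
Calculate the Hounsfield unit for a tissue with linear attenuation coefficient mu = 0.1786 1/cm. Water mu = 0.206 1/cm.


HU = ((mu_tissue - mu_water) / mu_water) * 1000
HU = ((0.1786 - 0.206) / 0.206) * 1000
HU = -133


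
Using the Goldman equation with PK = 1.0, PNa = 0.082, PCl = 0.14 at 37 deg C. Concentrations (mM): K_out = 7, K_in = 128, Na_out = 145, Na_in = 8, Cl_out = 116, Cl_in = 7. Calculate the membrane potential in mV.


Vm = (RT/F)*ln((PK*Ko + PNa*Nao + PCl*Cli)/(PK*Ki + PNa*Nai + PCl*Clo))
Numer = 19.87, Denom = 144.896
Vm = -53.1 mV


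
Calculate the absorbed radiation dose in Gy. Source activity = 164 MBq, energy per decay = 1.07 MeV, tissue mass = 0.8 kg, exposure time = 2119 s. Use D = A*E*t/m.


A = 164 MBq = 1.6400e+08 Bq
E = 1.07 MeV = 1.71414e-13 J
D = A*E*t/m = 1.6400e+08*1.71414e-13*2119/0.8
D = 0.07446 Gy


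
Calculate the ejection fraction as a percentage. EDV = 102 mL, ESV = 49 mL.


SV = EDV - ESV = 102 - 49 = 53 mL
EF = SV/EDV * 100 = 53/102 * 100
EF = 51.96%


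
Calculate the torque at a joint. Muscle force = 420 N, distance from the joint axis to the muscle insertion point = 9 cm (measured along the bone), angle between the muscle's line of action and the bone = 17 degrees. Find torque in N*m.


Torque = F * d * sin(theta)   (moment arm = d*sin(theta))
d = 9 cm = 0.09 m
Torque = 420 * 0.09 * sin(17)
Torque = 11.05 N*m


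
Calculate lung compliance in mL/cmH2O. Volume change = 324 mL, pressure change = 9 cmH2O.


C = dV / dP
C = 324 / 9
C = 36 mL/cmH2O


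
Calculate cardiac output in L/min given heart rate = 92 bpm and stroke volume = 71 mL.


CO = HR * SV
CO = 92 * 71 / 1000
CO = 6.532 L/min


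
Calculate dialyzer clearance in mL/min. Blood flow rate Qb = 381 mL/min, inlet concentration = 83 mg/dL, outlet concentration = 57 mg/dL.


K = Qb * (Cb_in - Cb_out) / Cb_in
K = 381 * (83 - 57) / 83
K = 119.3 mL/min


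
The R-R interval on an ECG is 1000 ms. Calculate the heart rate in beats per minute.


HR = 60 / RR_interval(s)
RR = 1000 ms = 1 s
HR = 60 / 1 = 60 bpm


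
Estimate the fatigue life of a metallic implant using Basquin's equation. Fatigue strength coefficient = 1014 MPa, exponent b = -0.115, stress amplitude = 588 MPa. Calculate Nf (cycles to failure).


sigma_a = sigma_f' * (2Nf)^b
2Nf = (sigma_a/sigma_f')^(1/b)
2Nf = (588/1014)^(1/-0.115)
2Nf = 114.26639
Nf = 57.13


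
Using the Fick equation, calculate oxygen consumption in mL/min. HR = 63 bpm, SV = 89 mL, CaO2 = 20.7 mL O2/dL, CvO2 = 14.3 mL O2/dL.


CO = HR*SV = 63*89/1000 = 5.607 L/min
a-v O2 diff = 20.7 - 14.3 = 6.4 mL/dL
VO2 = CO * (CaO2-CvO2) * 10 dL/L
VO2 = 5.607 * 6.4 * 10
VO2 = 358.8 mL/min


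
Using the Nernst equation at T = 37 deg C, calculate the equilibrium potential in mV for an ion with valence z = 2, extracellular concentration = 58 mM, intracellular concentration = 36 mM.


E = (RT/(zF)) * ln(C_out/C_in)
T = 37 + 273.15 = 310.15 K
E = (8.314 * 310.15 / (2 * 96485)) * ln(58/36)
E = 6.373 mV


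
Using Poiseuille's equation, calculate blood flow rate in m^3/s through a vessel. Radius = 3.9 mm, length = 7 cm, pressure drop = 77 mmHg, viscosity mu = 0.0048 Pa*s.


Q = pi*r^4*dP / (8*mu*L)
r = 0.0039 m, L = 0.07 m
dP = 77 mmHg = 10265.794 Pa
Q = 0.002776 m^3/s


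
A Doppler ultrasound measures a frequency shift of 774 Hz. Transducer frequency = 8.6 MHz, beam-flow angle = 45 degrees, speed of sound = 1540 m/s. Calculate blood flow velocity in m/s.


v = fd * c / (2 * f0 * cos(theta))
v = 774 * 1540 / (2 * 8.6000e+06 * cos(45))
v = 0.098 m/s


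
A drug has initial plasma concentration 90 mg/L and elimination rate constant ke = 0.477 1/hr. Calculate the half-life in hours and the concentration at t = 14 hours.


t_half = ln(2) / ke = 0.693147 / 0.477 = 1.453 hr
C(t) = C0 * exp(-ke*t) = 90 * exp(-0.477*14)
C(14) = 0.1132 mg/L


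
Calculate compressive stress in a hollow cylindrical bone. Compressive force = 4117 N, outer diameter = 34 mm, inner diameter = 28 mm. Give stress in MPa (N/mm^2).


A = pi*(r_o^2 - r_i^2)
r_o = 17 mm, r_i = 14 mm
A = 292.168 mm^2
sigma = F/A = 4117 / 292.168
sigma = 14.09 MPa


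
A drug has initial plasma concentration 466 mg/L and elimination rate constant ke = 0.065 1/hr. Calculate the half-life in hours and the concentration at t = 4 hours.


t_half = ln(2) / ke = 0.693147 / 0.065 = 10.66 hr
C(t) = C0 * exp(-ke*t) = 466 * exp(-0.065*4)
C(4) = 359.3 mg/L


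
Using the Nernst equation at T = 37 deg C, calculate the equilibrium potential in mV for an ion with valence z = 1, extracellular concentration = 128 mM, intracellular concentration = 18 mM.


E = (RT/(zF)) * ln(C_out/C_in)
T = 37 + 273.15 = 310.15 K
E = (8.314 * 310.15 / (1 * 96485)) * ln(128/18)
E = 52.43 mV


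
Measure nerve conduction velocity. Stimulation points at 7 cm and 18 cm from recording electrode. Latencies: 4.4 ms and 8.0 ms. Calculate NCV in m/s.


Distance = (18 - 7) / 100 = 0.11 m
dt = (8.0 - 4.4) / 1000 = 0.0036 s
NCV = dist / dt = 30.56 m/s


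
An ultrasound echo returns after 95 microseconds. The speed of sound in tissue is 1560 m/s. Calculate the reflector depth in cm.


depth = c * t / 2
t = 95 us = 9.5000e-05 s
depth = 1560 * 9.5000e-05 / 2
depth = 0.0741 m = 7.41 cm


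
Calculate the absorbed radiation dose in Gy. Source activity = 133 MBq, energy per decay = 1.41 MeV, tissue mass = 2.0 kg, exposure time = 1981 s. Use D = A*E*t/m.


A = 133 MBq = 1.3300e+08 Bq
E = 1.41 MeV = 2.25882e-13 J
D = A*E*t/m = 1.3300e+08*2.25882e-13*1981/2.0
D = 0.02976 Gy


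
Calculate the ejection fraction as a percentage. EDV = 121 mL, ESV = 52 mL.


SV = EDV - ESV = 121 - 52 = 69 mL
EF = SV/EDV * 100 = 69/121 * 100
EF = 57.02%


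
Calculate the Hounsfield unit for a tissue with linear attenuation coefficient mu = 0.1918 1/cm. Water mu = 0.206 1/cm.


HU = ((mu_tissue - mu_water) / mu_water) * 1000
HU = ((0.1918 - 0.206) / 0.206) * 1000
HU = -68.93


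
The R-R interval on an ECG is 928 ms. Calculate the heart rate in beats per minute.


HR = 60 / RR_interval(s)
RR = 928 ms = 0.928 s
HR = 60 / 0.928 = 64.66 bpm


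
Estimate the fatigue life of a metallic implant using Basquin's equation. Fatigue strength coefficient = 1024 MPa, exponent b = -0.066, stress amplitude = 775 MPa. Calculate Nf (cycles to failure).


sigma_a = sigma_f' * (2Nf)^b
2Nf = (sigma_a/sigma_f')^(1/b)
2Nf = (775/1024)^(1/-0.066)
2Nf = 68.125057
Nf = 34.06


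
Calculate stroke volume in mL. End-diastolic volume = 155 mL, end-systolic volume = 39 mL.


SV = EDV - ESV
SV = 155 - 39
SV = 116 mL


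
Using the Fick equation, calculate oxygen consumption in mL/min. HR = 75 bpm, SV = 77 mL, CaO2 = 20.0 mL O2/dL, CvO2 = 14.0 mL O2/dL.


CO = HR*SV = 75*77/1000 = 5.775 L/min
a-v O2 diff = 20.0 - 14.0 = 6 mL/dL
VO2 = CO * (CaO2-CvO2) * 10 dL/L
VO2 = 5.775 * 6 * 10
VO2 = 346.5 mL/min


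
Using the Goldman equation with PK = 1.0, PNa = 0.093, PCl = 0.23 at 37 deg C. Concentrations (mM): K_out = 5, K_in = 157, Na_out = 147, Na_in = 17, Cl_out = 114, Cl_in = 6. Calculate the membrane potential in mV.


Vm = (RT/F)*ln((PK*Ko + PNa*Nao + PCl*Cli)/(PK*Ki + PNa*Nai + PCl*Clo))
Numer = 20.051, Denom = 184.801
Vm = -59.36 mV


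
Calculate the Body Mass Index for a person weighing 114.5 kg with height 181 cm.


BMI = weight / height^2
height = 181 cm = 1.81 m
BMI = 114.5 / 1.81^2
BMI = 34.95 kg/m^2


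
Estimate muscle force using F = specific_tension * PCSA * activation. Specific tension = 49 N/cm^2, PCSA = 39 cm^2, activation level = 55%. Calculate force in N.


F = sigma * PCSA * activation
F = 49 * 39 * 0.55
F = 1051 N


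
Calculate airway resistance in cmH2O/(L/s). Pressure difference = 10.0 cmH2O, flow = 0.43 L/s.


R = dP / flow
R = 10.0 / 0.43
R = 23.26 cmH2O/(L/s)


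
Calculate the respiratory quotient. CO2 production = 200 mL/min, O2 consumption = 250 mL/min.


RQ = VCO2 / VO2
RQ = 200 / 250
RQ = 0.8


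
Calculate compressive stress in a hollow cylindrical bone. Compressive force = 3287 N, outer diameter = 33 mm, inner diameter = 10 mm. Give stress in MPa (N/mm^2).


A = pi*(r_o^2 - r_i^2)
r_o = 16.5 mm, r_i = 5 mm
A = 776.759 mm^2
sigma = F/A = 3287 / 776.759
sigma = 4.232 MPa


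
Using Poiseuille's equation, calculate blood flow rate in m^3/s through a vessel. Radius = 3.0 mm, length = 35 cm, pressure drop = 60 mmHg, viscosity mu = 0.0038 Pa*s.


Q = pi*r^4*dP / (8*mu*L)
r = 0.003 m, L = 0.35 m
dP = 60 mmHg = 7999.32 Pa
Q = 1.9131e-04 m^3/s


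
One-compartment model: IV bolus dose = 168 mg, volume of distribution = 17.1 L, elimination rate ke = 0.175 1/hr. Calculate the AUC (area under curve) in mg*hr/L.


C0 = Dose/Vd = 168/17.1 = 9.82456 mg/L
AUC = C0/ke = 9.82456/0.175
AUC = 56.14 mg*hr/L


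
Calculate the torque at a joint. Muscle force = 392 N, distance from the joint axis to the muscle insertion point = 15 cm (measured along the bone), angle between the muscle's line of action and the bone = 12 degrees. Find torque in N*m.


Torque = F * d * sin(theta)   (moment arm = d*sin(theta))
d = 15 cm = 0.15 m
Torque = 392 * 0.15 * sin(12)
Torque = 12.23 N*m


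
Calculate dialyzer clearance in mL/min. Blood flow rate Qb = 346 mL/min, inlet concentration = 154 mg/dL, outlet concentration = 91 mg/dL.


K = Qb * (Cb_in - Cb_out) / Cb_in
K = 346 * (154 - 91) / 154
K = 141.5 mL/min


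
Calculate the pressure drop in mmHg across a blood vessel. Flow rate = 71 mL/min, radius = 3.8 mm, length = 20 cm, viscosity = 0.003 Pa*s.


dP = 8*mu*L*Q / (pi*r^4)
Q = 71 mL/min = 1.18333e-06 m^3/s
dP = 8.67087 Pa = 8.67087 / 133.322 mmHg = 0.06504 mmHg


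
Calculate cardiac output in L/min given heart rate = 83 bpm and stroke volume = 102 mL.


CO = HR * SV
CO = 83 * 102 / 1000
CO = 8.466 L/min


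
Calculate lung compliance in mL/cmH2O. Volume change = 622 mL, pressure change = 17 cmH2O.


C = dV / dP
C = 622 / 17
C = 36.59 mL/cmH2O


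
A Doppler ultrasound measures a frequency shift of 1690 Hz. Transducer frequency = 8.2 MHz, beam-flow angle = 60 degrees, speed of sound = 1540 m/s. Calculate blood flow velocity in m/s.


v = fd * c / (2 * f0 * cos(theta))
v = 1690 * 1540 / (2 * 8.2000e+06 * cos(60))
v = 0.3174 m/s


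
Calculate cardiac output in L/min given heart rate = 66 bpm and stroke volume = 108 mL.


CO = HR * SV
CO = 66 * 108 / 1000
CO = 7.128 L/min


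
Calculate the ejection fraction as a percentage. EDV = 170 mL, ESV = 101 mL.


SV = EDV - ESV = 170 - 101 = 69 mL
EF = SV/EDV * 100 = 69/170 * 100
EF = 40.59%


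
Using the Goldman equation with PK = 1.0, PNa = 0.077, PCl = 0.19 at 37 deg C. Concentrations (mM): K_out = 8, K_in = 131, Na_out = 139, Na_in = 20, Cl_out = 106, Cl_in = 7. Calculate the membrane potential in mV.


Vm = (RT/F)*ln((PK*Ko + PNa*Nao + PCl*Cli)/(PK*Ki + PNa*Nai + PCl*Clo))
Numer = 20.033, Denom = 152.68
Vm = -54.28 mV


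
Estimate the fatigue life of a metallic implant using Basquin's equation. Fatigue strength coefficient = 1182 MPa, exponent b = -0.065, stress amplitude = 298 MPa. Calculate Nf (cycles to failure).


sigma_a = sigma_f' * (2Nf)^b
2Nf = (sigma_a/sigma_f')^(1/b)
2Nf = (298/1182)^(1/-0.065)
2Nf = 1.6075796e+09
Nf = 8.0379e+08


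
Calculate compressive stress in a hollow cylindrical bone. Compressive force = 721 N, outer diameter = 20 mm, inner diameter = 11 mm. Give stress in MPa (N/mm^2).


A = pi*(r_o^2 - r_i^2)
r_o = 10 mm, r_i = 5.5 mm
A = 219.126 mm^2
sigma = F/A = 721 / 219.126
sigma = 3.29 MPa


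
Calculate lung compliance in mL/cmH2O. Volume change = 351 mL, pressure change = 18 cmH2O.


C = dV / dP
C = 351 / 18
C = 19.5 mL/cmH2O


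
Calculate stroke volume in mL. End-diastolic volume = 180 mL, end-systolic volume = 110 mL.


SV = EDV - ESV
SV = 180 - 110
SV = 70 mL


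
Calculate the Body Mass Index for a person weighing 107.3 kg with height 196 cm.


BMI = weight / height^2
height = 196 cm = 1.96 m
BMI = 107.3 / 1.96^2
BMI = 27.93 kg/m^2


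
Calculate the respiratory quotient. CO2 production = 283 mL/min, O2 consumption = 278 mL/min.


RQ = VCO2 / VO2
RQ = 283 / 278
RQ = 1.018


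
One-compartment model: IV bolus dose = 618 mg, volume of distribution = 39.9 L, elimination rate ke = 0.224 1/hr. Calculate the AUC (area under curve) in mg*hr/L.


C0 = Dose/Vd = 618/39.9 = 15.4887 mg/L
AUC = C0/ke = 15.4887/0.224
AUC = 69.15 mg*hr/L


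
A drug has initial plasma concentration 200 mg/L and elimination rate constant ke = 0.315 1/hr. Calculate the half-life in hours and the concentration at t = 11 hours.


t_half = ln(2) / ke = 0.693147 / 0.315 = 2.2 hr
C(t) = C0 * exp(-ke*t) = 200 * exp(-0.315*11)
C(11) = 6.255 mg/L


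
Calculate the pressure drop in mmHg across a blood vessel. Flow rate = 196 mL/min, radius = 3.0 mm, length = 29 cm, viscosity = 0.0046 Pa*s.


dP = 8*mu*L*Q / (pi*r^4)
Q = 196 mL/min = 3.26667e-06 m^3/s
dP = 136.999 Pa = 136.999 / 133.322 mmHg = 1.028 mmHg


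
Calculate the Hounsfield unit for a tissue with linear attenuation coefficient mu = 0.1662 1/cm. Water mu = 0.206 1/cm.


HU = ((mu_tissue - mu_water) / mu_water) * 1000
HU = ((0.1662 - 0.206) / 0.206) * 1000
HU = -193.2


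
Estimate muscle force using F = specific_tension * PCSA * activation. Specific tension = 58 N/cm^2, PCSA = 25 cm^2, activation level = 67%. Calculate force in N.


F = sigma * PCSA * activation
F = 58 * 25 * 0.67
F = 971.5 N


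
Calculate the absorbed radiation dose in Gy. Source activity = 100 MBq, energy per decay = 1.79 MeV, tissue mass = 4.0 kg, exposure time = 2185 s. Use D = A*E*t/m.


A = 100 MBq = 1.0000e+08 Bq
E = 1.79 MeV = 2.86758e-13 J
D = A*E*t/m = 1.0000e+08*2.86758e-13*2185/4.0
D = 0.01566 Gy


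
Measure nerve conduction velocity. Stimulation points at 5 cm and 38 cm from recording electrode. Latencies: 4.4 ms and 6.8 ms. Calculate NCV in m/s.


Distance = (38 - 5) / 100 = 0.33 m
dt = (6.8 - 4.4) / 1000 = 0.0024 s
NCV = dist / dt = 137.5 m/s


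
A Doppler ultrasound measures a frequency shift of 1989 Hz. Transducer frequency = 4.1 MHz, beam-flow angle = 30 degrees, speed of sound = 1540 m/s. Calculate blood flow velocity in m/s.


v = fd * c / (2 * f0 * cos(theta))
v = 1989 * 1540 / (2 * 4.1000e+06 * cos(30))
v = 0.4313 m/s


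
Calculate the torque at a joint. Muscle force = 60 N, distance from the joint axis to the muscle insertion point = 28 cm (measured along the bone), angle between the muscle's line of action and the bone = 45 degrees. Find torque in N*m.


Torque = F * d * sin(theta)   (moment arm = d*sin(theta))
d = 28 cm = 0.28 m
Torque = 60 * 0.28 * sin(45)
Torque = 11.88 N*m


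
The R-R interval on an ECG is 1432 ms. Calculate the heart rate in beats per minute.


HR = 60 / RR_interval(s)
RR = 1432 ms = 1.432 s
HR = 60 / 1.432 = 41.9 bpm


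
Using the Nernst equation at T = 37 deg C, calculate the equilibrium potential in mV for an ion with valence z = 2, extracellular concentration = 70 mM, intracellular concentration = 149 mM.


E = (RT/(zF)) * ln(C_out/C_in)
T = 37 + 273.15 = 310.15 K
E = (8.314 * 310.15 / (2 * 96485)) * ln(70/149)
E = -10.09 mV


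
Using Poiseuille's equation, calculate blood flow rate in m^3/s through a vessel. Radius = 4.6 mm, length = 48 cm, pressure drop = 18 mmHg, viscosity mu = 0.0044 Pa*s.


Q = pi*r^4*dP / (8*mu*L)
r = 0.0046 m, L = 0.48 m
dP = 18 mmHg = 2399.796 Pa
Q = 1.9979e-04 m^3/s


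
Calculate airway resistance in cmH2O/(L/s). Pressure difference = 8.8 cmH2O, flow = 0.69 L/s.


R = dP / flow
R = 8.8 / 0.69
R = 12.75 cmH2O/(L/s)


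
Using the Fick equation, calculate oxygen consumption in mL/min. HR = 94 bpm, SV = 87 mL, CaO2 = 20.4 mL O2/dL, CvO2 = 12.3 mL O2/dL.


CO = HR*SV = 94*87/1000 = 8.178 L/min
a-v O2 diff = 20.4 - 12.3 = 8.1 mL/dL
VO2 = CO * (CaO2-CvO2) * 10 dL/L
VO2 = 8.178 * 8.1 * 10
VO2 = 662.4 mL/min


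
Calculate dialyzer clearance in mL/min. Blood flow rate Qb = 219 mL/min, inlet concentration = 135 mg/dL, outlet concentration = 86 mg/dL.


K = Qb * (Cb_in - Cb_out) / Cb_in
K = 219 * (135 - 86) / 135
K = 79.49 mL/min


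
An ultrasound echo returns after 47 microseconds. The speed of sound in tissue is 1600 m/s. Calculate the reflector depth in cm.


depth = c * t / 2
t = 47 us = 4.7000e-05 s
depth = 1600 * 4.7000e-05 / 2
depth = 0.0376 m = 3.76 cm


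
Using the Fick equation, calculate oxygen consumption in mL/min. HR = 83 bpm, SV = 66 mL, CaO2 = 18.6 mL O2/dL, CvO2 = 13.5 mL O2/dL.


CO = HR*SV = 83*66/1000 = 5.478 L/min
a-v O2 diff = 18.6 - 13.5 = 5.1 mL/dL
VO2 = CO * (CaO2-CvO2) * 10 dL/L
VO2 = 5.478 * 5.1 * 10
VO2 = 279.4 mL/min


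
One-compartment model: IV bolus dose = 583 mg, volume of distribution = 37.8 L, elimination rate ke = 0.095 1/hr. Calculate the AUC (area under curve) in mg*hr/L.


C0 = Dose/Vd = 583/37.8 = 15.4233 mg/L
AUC = C0/ke = 15.4233/0.095
AUC = 162.4 mg*hr/L


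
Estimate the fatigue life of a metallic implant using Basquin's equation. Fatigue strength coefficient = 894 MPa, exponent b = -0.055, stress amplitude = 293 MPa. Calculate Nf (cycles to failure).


sigma_a = sigma_f' * (2Nf)^b
2Nf = (sigma_a/sigma_f')^(1/b)
2Nf = (293/894)^(1/-0.055)
2Nf = 6.4349268e+08
Nf = 3.2175e+08


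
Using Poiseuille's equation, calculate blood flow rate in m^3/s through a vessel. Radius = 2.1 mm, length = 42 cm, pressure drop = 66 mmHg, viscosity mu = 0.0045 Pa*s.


Q = pi*r^4*dP / (8*mu*L)
r = 0.0021 m, L = 0.42 m
dP = 66 mmHg = 8799.252 Pa
Q = 3.5557e-05 m^3/s


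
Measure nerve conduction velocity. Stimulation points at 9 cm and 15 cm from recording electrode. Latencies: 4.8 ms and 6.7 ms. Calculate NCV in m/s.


Distance = (15 - 9) / 100 = 0.06 m
dt = (6.7 - 4.8) / 1000 = 0.0019 s
NCV = dist / dt = 31.58 m/s


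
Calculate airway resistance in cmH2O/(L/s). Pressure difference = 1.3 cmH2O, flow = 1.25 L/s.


R = dP / flow
R = 1.3 / 1.25
R = 1.04 cmH2O/(L/s)


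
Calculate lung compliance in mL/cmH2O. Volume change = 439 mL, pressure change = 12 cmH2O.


C = dV / dP
C = 439 / 12
C = 36.58 mL/cmH2O


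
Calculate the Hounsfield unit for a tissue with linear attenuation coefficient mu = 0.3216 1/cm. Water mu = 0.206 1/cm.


HU = ((mu_tissue - mu_water) / mu_water) * 1000
HU = ((0.3216 - 0.206) / 0.206) * 1000
HU = 561.2


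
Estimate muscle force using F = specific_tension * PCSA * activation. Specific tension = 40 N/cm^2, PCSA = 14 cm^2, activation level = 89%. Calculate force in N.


F = sigma * PCSA * activation
F = 40 * 14 * 0.89
F = 498.4 N


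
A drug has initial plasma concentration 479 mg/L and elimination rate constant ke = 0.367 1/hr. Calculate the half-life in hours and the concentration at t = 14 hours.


t_half = ln(2) / ke = 0.693147 / 0.367 = 1.889 hr
C(t) = C0 * exp(-ke*t) = 479 * exp(-0.367*14)
C(14) = 2.811 mg/L


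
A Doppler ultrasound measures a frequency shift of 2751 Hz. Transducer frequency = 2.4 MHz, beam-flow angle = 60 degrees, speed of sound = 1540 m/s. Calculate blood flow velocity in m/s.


v = fd * c / (2 * f0 * cos(theta))
v = 2751 * 1540 / (2 * 2.4000e+06 * cos(60))
v = 1.765 m/s


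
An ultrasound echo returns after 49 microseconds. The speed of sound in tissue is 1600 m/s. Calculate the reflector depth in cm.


depth = c * t / 2
t = 49 us = 4.9000e-05 s
depth = 1600 * 4.9000e-05 / 2
depth = 0.0392 m = 3.92 cm


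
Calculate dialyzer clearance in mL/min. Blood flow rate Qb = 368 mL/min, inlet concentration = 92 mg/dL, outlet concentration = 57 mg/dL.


K = Qb * (Cb_in - Cb_out) / Cb_in
K = 368 * (92 - 57) / 92
K = 140 mL/min


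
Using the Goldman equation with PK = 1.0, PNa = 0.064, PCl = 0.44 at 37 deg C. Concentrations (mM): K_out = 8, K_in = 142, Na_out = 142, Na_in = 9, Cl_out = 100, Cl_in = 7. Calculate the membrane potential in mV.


Vm = (RT/F)*ln((PK*Ko + PNa*Nao + PCl*Cli)/(PK*Ki + PNa*Nai + PCl*Clo))
Numer = 20.168, Denom = 186.576
Vm = -59.46 mV


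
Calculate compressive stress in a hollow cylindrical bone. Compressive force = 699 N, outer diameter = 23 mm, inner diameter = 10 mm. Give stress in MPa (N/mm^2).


A = pi*(r_o^2 - r_i^2)
r_o = 11.5 mm, r_i = 5 mm
A = 336.936 mm^2
sigma = F/A = 699 / 336.936
sigma = 2.075 MPa


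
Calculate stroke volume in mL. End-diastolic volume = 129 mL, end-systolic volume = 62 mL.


SV = EDV - ESV
SV = 129 - 62
SV = 67 mL


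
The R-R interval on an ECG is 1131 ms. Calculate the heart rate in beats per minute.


HR = 60 / RR_interval(s)
RR = 1131 ms = 1.131 s
HR = 60 / 1.131 = 53.05 bpm


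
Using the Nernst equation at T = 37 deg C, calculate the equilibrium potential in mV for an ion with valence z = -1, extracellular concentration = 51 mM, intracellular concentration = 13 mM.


E = (RT/(zF)) * ln(C_out/C_in)
T = 37 + 273.15 = 310.15 K
E = (8.314 * 310.15 / (-1 * 96485)) * ln(51/13)
E = -36.53 mV


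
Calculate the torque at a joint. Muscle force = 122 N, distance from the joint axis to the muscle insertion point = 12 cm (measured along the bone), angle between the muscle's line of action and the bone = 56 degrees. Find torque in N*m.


Torque = F * d * sin(theta)   (moment arm = d*sin(theta))
d = 12 cm = 0.12 m
Torque = 122 * 0.12 * sin(56)
Torque = 12.14 N*m


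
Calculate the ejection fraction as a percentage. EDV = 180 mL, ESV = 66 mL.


SV = EDV - ESV = 180 - 66 = 114 mL
EF = SV/EDV * 100 = 114/180 * 100
EF = 63.33%


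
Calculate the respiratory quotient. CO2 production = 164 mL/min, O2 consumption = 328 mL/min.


RQ = VCO2 / VO2
RQ = 164 / 328
RQ = 0.5


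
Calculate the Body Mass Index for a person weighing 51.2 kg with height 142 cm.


BMI = weight / height^2
height = 142 cm = 1.42 m
BMI = 51.2 / 1.42^2
BMI = 25.39 kg/m^2


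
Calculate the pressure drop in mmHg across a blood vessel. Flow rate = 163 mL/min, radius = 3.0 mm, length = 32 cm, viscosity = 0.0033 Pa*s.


dP = 8*mu*L*Q / (pi*r^4)
Q = 163 mL/min = 2.71667e-06 m^3/s
dP = 90.1895 Pa = 90.1895 / 133.322 mmHg = 0.6765 mmHg


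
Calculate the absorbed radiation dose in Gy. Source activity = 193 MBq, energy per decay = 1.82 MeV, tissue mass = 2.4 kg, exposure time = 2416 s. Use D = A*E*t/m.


A = 193 MBq = 1.9300e+08 Bq
E = 1.82 MeV = 2.91564e-13 J
D = A*E*t/m = 1.9300e+08*2.91564e-13*2416/2.4
D = 0.05665 Gy


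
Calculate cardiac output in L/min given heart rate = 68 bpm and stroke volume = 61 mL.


CO = HR * SV
CO = 68 * 61 / 1000
CO = 4.148 L/min


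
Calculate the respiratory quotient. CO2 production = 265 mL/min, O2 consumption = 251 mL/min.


RQ = VCO2 / VO2
RQ = 265 / 251
RQ = 1.056


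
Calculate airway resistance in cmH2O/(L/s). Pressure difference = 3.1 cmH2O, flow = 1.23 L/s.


R = dP / flow
R = 3.1 / 1.23
R = 2.52 cmH2O/(L/s)


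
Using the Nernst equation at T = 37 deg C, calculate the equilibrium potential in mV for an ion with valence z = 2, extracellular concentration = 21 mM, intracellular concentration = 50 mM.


E = (RT/(zF)) * ln(C_out/C_in)
T = 37 + 273.15 = 310.15 K
E = (8.314 * 310.15 / (2 * 96485)) * ln(21/50)
E = -11.59 mV


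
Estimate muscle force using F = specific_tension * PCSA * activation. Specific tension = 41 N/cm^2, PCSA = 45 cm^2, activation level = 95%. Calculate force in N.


F = sigma * PCSA * activation
F = 41 * 45 * 0.95
F = 1753 N


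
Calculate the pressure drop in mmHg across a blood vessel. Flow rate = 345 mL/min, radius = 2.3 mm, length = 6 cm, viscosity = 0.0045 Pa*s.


dP = 8*mu*L*Q / (pi*r^4)
Q = 345 mL/min = 5.75e-06 m^3/s
dP = 141.273 Pa = 141.273 / 133.322 mmHg = 1.06 mmHg


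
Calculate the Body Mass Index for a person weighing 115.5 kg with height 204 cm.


BMI = weight / height^2
height = 204 cm = 2.04 m
BMI = 115.5 / 2.04^2
BMI = 27.75 kg/m^2


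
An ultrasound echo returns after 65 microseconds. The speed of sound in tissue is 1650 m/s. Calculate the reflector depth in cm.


depth = c * t / 2
t = 65 us = 6.5000e-05 s
depth = 1650 * 6.5000e-05 / 2
depth = 0.053625 m = 5.3625 cm


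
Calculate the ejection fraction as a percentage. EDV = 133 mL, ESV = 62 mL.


SV = EDV - ESV = 133 - 62 = 71 mL
EF = SV/EDV * 100 = 71/133 * 100
EF = 53.38%


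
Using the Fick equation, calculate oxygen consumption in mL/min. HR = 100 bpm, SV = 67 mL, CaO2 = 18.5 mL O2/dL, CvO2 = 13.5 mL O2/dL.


CO = HR*SV = 100*67/1000 = 6.7 L/min
a-v O2 diff = 18.5 - 13.5 = 5 mL/dL
VO2 = CO * (CaO2-CvO2) * 10 dL/L
VO2 = 6.7 * 5 * 10
VO2 = 335 mL/min


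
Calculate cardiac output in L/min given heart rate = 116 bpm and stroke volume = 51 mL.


CO = HR * SV
CO = 116 * 51 / 1000
CO = 5.916 L/min


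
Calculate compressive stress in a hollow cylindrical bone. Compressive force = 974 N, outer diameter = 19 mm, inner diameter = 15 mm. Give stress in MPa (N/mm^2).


A = pi*(r_o^2 - r_i^2)
r_o = 9.5 mm, r_i = 7.5 mm
A = 106.814 mm^2
sigma = F/A = 974 / 106.814
sigma = 9.119 MPa


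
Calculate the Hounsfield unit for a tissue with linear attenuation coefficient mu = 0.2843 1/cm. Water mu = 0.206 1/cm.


HU = ((mu_tissue - mu_water) / mu_water) * 1000
HU = ((0.2843 - 0.206) / 0.206) * 1000
HU = 380.1


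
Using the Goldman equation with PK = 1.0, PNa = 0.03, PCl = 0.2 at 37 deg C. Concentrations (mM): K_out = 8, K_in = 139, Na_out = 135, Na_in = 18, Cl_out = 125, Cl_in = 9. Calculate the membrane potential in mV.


Vm = (RT/F)*ln((PK*Ko + PNa*Nao + PCl*Cli)/(PK*Ki + PNa*Nai + PCl*Clo))
Numer = 13.85, Denom = 164.54
Vm = -66.14 mV


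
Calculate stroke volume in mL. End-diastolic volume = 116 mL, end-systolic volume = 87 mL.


SV = EDV - ESV
SV = 116 - 87
SV = 29 mL


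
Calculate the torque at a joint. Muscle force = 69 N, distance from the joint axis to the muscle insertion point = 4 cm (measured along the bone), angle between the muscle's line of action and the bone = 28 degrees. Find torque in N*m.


Torque = F * d * sin(theta)   (moment arm = d*sin(theta))
d = 4 cm = 0.04 m
Torque = 69 * 0.04 * sin(28)
Torque = 1.296 N*m
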